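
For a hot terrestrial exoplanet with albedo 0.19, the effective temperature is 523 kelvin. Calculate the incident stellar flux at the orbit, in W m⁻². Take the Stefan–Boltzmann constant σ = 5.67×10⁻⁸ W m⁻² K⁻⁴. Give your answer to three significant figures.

From S(1−α)/4 = σT⁴: S = 4σT⁴/(1−α).
σT⁴ = 5.67×10⁻⁸·(523)⁴ = 4242 W m⁻².
S = 4·4242/0.81 = 20950 W m⁻².

20900 W m⁻²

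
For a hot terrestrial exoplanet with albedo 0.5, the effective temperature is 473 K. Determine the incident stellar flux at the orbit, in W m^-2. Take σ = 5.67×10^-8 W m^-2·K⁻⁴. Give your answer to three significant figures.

22700 W m^-2

From S(1−α)/4 = σT⁴: S = 4σT⁴/(1−α).
The emitted flux is σT⁴ = 2838 W m^-2.
S = 4·2838/0.5 = 22700 W m^-2.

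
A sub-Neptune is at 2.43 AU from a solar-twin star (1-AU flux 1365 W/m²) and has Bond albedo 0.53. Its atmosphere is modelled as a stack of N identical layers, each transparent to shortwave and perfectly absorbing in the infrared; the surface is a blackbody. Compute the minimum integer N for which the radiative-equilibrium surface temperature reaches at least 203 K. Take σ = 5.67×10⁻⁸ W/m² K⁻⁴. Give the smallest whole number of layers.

3

By the inverse-square law, S = 1365/2.43² = 231.2 W/m².
Top-of-atmosphere balance: σT_e⁴ = S(1−α)/4 = 27.16 W/m² → T_e = 147.9 K.
T_s = (N+1)^(1/4)·T_e ≥ 203 K requires N+1 ≥ (T_s/T_e)⁴ = (203/147.9)⁴ = 3.545.
So N ≥ 2.545; the smallest integer is N = 3.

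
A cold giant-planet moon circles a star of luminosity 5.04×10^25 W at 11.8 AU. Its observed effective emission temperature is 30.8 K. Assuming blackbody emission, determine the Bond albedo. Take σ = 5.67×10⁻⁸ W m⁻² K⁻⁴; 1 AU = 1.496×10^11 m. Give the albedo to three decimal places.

0.841

d = 11.8 × 1.496×10^11 m = 1.765×10^12 m.
Flux at the orbit: S = L/(4πd²) = 5.04×10^25/(4π·(1.77×10^12)²) = 1.287 W m⁻².
From σT⁴ = S(1−α)/4 we invert for α: 1−α = 4σT⁴/S.
4σT⁴ = 4·5.67×10⁻⁸·(30.8)⁴ = 0.2041 W m⁻².
Hence α = 1 − 0.2041/1.287 = 0.8414.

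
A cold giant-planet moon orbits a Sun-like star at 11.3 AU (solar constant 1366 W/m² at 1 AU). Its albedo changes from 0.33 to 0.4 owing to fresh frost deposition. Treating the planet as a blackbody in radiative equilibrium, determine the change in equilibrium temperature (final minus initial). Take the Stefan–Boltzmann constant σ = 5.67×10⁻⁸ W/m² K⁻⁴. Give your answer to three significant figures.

-2.04 K

Irradiance scales as 1/d², so S = 1366 W/m² × (1/11.3)² = 10.70 W/m².
Before: T₁ = [10.70·0.67/(4σ)]^(1/4) = 74.98 K.
After:  T₂ = [10.70·0.6/(4σ)]^(1/4) = 72.94 K.
Change: 72.94 − 74.98 = -2.040 K.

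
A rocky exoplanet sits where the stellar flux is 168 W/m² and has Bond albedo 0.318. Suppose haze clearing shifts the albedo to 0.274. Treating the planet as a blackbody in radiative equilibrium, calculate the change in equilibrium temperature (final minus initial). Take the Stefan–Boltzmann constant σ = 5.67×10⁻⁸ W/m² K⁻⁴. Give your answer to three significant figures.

2.36 K

Before: T₁ = [168.0·0.682/(4σ)]^(1/4) = 149.9 K.
With α = 0.274, T₂ = 152.3 K.
Change: 152.3 − 149.9 = 2.362 K.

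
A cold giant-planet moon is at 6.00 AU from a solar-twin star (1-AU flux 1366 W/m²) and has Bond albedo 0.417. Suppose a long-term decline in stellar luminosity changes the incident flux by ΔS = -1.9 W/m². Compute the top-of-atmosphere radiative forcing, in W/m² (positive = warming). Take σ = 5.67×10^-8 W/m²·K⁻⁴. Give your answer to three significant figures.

-0.277 W/m²

Irradiance scales as 1/d², so S = 1366 W/m² × (1/6.00)² = 37.94 W/m².
TOA radiative forcing: ΔF = (1−α)ΔS/4 = 0.583·(-1.9)/4 = -0.2769 W/m².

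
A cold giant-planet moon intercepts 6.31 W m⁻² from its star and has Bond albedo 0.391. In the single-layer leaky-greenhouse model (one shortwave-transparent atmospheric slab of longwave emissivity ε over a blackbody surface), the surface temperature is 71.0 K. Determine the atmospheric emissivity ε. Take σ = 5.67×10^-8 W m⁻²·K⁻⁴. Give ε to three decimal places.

TOA balance gives T_e = 64.16 K.
T_s⁴ = T_e⁴·2/(2−ε) → ε = 2 − 2(T_e/T_s)⁴ = 2 − 2·(64.16/71.0)⁴ = 0.6665.

0.666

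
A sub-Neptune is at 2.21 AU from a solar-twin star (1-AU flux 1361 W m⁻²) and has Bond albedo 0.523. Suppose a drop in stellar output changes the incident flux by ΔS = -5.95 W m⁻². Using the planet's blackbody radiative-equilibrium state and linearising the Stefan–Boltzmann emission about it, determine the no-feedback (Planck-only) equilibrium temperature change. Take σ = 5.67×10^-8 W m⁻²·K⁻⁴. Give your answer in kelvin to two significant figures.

-0.83 K

By the inverse-square law, S = 1361/2.21² = 278.7 W m⁻².
Unperturbed T_e = [278.7·(1−0.523)/(4σ)]^¼ = 155.6 K.
TOA radiative forcing: ΔF = (1−α)ΔS/4 = 0.477·(-5.95)/4 = -0.7095 W m⁻².
The Planck feedback parameter is 4σT_e³ = 0.8543 W m⁻²/K.
Hence the no-feedback warming is ΔF/(4σT_e³) = -0.831 K.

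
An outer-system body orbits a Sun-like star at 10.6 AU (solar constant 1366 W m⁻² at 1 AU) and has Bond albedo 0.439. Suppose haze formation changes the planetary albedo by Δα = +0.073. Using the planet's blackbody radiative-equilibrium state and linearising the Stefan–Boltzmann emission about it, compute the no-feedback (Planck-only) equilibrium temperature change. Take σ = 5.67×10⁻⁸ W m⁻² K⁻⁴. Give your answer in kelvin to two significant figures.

Irradiance scales as 1/d², so S = 1366 W m⁻² × (1/10.6)² = 12.16 W m⁻².
Unperturbed T_e = [12.16·(1−0.439)/(4σ)]^¼ = 74.05 K.
TOA radiative forcing: ΔF = −S·Δα/4 = −12.16·(+0.073)/4 = -0.2219 W m⁻².
Linearising σT⁴ gives d(σT⁴)/dT = 4σT_e³ = 0.09210 W m⁻² per K.
ΔT₀ = ΔF/λ_P = -0.2219/0.09210 = -2.41 K.

-2.4 K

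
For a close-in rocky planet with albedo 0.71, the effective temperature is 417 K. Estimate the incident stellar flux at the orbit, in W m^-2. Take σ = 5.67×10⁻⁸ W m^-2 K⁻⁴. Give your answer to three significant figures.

Invert the energy balance for S: S = 4σT⁴/(1−α).
The emitted flux is σT⁴ = 1714 W m^-2.
S = 4·1714/0.29 = 23650 W m^-2.

23600 W m^-2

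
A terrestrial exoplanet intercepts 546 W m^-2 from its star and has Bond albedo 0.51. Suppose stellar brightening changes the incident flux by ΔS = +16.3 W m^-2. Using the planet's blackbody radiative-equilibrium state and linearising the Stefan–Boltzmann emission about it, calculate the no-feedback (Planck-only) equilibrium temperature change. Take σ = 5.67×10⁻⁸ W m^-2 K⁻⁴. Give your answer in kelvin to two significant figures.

1.4 kelvin

The baseline emission temperature is T_e = 185.3 K.
TOA radiative forcing: ΔF = (1−α)ΔS/4 = 0.49·(+16.3)/4 = 1.997 W m^-2.
Linearising σT⁴ gives d(σT⁴)/dT = 4σT_e³ = 1.444 W m^-2 per K.
So ΔT₀ = 1.997/1.444 = 1.38 K.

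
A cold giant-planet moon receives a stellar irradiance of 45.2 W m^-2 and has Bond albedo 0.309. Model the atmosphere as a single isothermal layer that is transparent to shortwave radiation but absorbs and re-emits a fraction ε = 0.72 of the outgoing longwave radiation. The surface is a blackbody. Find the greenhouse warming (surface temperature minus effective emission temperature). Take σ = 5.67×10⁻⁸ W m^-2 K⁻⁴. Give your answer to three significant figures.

The planet radiates to space at T_e = [S(1−α)/(4σ)]^(1/4) = 108.3 K.
For a single slab of emissivity ε, T_s⁴ = 2T_e⁴/(2−ε); thus T_s = 108.3·(1.562)^(1/4) = 121.1 K.
Greenhouse warming: T_s − T_e = 12.79 K.

12.8 K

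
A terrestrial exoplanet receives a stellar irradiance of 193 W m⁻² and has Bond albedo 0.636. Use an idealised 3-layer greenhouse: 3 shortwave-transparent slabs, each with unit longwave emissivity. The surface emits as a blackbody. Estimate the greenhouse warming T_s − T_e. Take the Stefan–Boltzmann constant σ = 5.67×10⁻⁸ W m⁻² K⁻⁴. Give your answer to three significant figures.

Top-of-atmosphere balance: σT_e⁴ = S(1−α)/4 = 17.56 W m⁻² → T_e = 132.7 K.
T_s = (N+1)^(1/4)·T_e = 187.6 K.
Warming: T_s − T_e = 54.95 K.

55.0 K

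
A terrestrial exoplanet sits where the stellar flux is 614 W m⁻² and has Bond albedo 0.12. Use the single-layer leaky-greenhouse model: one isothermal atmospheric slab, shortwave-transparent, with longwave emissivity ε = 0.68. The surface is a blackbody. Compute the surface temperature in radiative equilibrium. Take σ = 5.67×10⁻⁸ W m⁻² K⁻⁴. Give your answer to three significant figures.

Effective emission temperature (TOA balance): σT_e⁴ = S(1−α)/4 = 135.1 W m⁻² → T_e = 220.9 K.
The surface balance (absorbed SW + ε·downward IR = σT_s⁴) with T_a⁴ = T_s⁴/2 reduces to T_s = T_e·[2/(2−ε)]^¼ = 245.1 K.

245 K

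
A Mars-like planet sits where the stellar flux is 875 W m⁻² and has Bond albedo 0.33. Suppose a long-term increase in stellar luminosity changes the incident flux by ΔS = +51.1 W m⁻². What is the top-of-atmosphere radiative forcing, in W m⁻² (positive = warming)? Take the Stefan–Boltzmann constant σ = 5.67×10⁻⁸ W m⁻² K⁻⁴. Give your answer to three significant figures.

ΔF = Δ[S(1−α)]/4 = (1−0.33)·+51.1/4 = 8.559 W m⁻².

8.56 W m⁻²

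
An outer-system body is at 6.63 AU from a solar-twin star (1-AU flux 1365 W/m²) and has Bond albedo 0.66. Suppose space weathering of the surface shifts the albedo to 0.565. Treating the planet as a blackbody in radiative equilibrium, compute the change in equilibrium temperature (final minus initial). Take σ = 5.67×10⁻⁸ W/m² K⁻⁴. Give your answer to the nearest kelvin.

5 K

By the inverse-square law, S = 1365/6.63² = 31.05 W/m².
Initial: T₁ = [S(1−0.66)/(4σ)]^(1/4) = 82.60 K.
With α = 0.565, T₂ = 87.85 K.
Change: 87.85 − 82.60 = 5.248 K.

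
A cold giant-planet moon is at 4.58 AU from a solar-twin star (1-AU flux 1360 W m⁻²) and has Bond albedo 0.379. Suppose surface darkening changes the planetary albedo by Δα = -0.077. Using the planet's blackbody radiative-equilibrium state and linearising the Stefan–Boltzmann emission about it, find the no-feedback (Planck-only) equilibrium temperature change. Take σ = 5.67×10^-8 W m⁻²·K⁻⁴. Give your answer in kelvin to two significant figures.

Irradiance scales as 1/d², so S = 1360 W m⁻² × (1/4.58)² = 64.83 W m⁻².
Reference equilibrium: T_e = [S(1−α)/(4σ)]^(1/4) = 115.4 K.
TOA radiative forcing: ΔF = −S·Δα/4 = −64.83·(-0.077)/4 = 1.248 W m⁻².
Planck response: λ_P = 4σT_e³ = 4·5.67×10⁻⁸·(115.4)³ = 0.3488 W m⁻²/K.
So ΔT₀ = 1.248/0.3488 = 3.58 K.

3.6 kelvin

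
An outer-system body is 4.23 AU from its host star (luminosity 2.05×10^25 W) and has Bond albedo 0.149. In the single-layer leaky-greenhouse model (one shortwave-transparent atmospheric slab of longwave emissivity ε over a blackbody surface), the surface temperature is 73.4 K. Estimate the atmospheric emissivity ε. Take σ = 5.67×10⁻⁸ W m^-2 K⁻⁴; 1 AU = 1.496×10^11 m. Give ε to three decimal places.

d = 4.23 × 1.496×10^11 m = 6.328×10^11 m.
Flux at the orbit: S = L/(4πd²) = 2.05×10^25/(4π·(6.33×10^11)²) = 4.074 W m^-2.
Effective temperature: T_e = [S(1−α)/(4σ)]^(1/4) = 62.53 K.
Inverting T_s⁴ = 2T_e⁴/(2−ε): (T_e/T_s)⁴ = 0.5266, so ε = 2(1 − 0.5266) = 0.9467.

0.947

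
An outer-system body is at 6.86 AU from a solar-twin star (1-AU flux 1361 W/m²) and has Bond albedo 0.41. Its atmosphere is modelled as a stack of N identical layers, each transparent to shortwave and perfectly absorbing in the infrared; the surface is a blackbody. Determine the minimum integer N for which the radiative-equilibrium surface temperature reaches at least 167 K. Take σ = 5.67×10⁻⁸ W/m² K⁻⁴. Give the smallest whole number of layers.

10

Irradiance scales as 1/d², so S = 1361 W/m² × (1/6.86)² = 28.92 W/m².
OLR = S(1−α)/4 = 4.266 W/m²; the top layer radiates at T_e = 93.13 K.
T_s = (N+1)^(1/4)·T_e ≥ 167 K requires N+1 ≥ (T_s/T_e)⁴ = (167/93.13)⁴ = 10.338.
The minimum whole number is N = 10.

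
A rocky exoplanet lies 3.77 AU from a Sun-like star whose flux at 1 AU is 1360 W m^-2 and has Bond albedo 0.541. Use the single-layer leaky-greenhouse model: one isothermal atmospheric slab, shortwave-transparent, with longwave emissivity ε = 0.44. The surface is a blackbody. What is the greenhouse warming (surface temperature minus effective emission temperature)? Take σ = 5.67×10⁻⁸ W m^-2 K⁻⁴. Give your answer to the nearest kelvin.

Flux at the orbit: S = 1360/(3.77)² = 95.69 W m^-2.
The planet radiates to space at T_e = [S(1−α)/(4σ)]^(1/4) = 118.0 K.
Surface balance with a leaky layer gives σT_s⁴ = σT_e⁴·2/(2−ε), so T_s = T_e·[2/(2−0.44)]^(1/4) = 125.5 K.
T_s − T_e = 125.5 − 118.0 = 7.560 K.

8 K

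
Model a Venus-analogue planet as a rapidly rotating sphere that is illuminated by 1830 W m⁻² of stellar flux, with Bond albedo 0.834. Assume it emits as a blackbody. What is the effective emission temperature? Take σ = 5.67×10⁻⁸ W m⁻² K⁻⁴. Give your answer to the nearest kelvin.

Absorbed flux (global mean): S(1−α)/4 = 1830·0.166/4 = 75.95 W m⁻².
Balancing against σT⁴: T = (75.95/5.67×10⁻⁸)^(1/4) = 191.3 K.

191 K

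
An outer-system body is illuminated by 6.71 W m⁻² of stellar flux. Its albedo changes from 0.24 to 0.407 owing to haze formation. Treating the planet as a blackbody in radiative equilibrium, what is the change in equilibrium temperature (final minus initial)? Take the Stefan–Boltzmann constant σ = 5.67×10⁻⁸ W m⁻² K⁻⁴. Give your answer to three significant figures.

-4.14 K

Before: T₁ = [6.710·0.76/(4σ)]^(1/4) = 68.86 K.
Final:   T₂ = [S(1−0.407)/(4σ)]^(1/4) = 64.72 K.
Change: 64.72 − 68.86 = -4.142 K.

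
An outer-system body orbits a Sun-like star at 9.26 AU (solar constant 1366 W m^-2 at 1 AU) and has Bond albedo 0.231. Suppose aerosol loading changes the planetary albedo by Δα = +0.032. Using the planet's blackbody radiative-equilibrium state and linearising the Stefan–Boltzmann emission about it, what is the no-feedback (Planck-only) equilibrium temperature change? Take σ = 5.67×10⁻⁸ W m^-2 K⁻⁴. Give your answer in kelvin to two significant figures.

-0.89 kelvin

Flux at the orbit: S = 1366/(9.26)² = 15.93 W m^-2.
Reference equilibrium: T_e = [S(1−α)/(4σ)]^(1/4) = 85.73 K.
The change in absorbed flux is Δ[S(1−α)/4] = −SΔα/4 = -0.1274 W m^-2.
Planck response: λ_P = 4σT_e³ = 4·5.67×10⁻⁸·(85.73)³ = 0.1429 W m^-2/K.
So ΔT₀ = -0.1274/0.1429 = -0.892 K.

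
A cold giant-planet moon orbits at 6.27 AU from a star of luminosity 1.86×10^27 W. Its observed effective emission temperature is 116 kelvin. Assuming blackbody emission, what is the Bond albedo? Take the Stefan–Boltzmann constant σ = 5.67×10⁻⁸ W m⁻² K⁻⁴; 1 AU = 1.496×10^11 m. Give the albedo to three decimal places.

Orbital distance: d = 6.27 AU = 9.380×10^11 m.
Flux at the orbit: S = L/(4πd²) = 1.86×10^27/(4π·(9.38×10^11)²) = 168.2 W m⁻².
Rearranging the radiative balance, α = 1 − 4σT⁴/S.
4σT⁴ = 4·5.67×10⁻⁸·(116)⁴ = 41.07 W m⁻².
Hence α = 1 − 41.07/168.2 = 0.7559.

0.756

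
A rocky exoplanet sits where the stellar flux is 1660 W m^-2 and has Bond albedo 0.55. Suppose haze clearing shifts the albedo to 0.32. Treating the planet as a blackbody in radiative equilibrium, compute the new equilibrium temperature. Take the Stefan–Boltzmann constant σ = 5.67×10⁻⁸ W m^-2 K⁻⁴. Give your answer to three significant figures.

266 K

T₂ = [S(1−α₂)/(4σ)]^(1/4) = [1660·0.68/(4σ)]^(1/4) = 265.6 K.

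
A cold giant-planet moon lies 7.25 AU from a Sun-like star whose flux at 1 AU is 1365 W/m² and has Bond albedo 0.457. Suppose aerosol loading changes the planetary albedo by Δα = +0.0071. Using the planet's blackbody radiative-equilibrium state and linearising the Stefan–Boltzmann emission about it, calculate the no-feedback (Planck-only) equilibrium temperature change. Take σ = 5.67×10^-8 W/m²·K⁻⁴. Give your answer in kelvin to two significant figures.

-0.29 kelvin

Irradiance scales as 1/d², so S = 1365 W/m² × (1/7.25)² = 25.97 W/m².
The baseline emission temperature is T_e = 88.80 K.
TOA radiative forcing: ΔF = −S·Δα/4 = −25.97·(+0.0071)/4 = -0.04610 W/m².
The Planck feedback parameter is 4σT_e³ = 0.1588 W/m²/K.
ΔT₀ = ΔF/λ_P = -0.04610/0.1588 = -0.290 K.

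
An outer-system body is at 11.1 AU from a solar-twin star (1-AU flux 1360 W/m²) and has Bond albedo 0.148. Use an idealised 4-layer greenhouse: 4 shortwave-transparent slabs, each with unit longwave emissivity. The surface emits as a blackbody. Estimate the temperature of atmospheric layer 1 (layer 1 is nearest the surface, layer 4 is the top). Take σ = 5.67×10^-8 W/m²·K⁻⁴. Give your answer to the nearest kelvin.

113 kelvin

By the inverse-square law, S = 1360/11.1² = 11.04 W/m².
OLR = S(1−α)/4 = 2.351 W/m²; the top layer radiates at T_e = 80.25 K.
In the N-layer model, layer k (counted from the surface) has T_k = (N+1−k)^(1/4)·T_e.
T_1 = (4)^(1/4)·80.25 = 113.5 K.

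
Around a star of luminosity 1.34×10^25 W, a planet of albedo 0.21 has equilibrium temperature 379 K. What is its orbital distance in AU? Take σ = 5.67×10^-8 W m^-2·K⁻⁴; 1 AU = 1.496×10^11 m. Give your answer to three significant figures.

Energy balance gives S = 4σT⁴/(1−α) = 5923 W m^-2.
From L = 4πd²S, d = √(1.34×10^25/(4π·5923)) = 1.342×10^10 m = 0.08969 AU.

0.0897 AU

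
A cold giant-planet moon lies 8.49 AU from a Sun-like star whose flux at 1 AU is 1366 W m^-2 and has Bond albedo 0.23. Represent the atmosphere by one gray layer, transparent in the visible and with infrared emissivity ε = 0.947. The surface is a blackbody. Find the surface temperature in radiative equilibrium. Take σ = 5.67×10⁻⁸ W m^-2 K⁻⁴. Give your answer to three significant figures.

105 kelvin

Flux at the orbit: S = 1366/(8.49)² = 18.95 W m^-2.
The planet radiates to space at T_e = [S(1−α)/(4σ)]^(1/4) = 89.56 K.
Surface balance with a leaky layer gives σT_s⁴ = σT_e⁴·2/(2−ε), so T_s = T_e·[2/(2−0.947)]^(1/4) = 105.1 K.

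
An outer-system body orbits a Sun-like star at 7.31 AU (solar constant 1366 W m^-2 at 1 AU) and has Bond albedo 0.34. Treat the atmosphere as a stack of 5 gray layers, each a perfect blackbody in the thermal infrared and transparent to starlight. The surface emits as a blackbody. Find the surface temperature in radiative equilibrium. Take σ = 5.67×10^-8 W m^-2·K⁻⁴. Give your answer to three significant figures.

By the inverse-square law, S = 1366/7.31² = 25.56 W m^-2.
OLR = S(1−α)/4 = 4.218 W m^-2; the top layer radiates at T_e = 92.87 K.
With N = 5 opaque layers, T_s = (N+1)^(1/4)·T_e = 6^(1/4)·92.87 = 145.4 K.

145 K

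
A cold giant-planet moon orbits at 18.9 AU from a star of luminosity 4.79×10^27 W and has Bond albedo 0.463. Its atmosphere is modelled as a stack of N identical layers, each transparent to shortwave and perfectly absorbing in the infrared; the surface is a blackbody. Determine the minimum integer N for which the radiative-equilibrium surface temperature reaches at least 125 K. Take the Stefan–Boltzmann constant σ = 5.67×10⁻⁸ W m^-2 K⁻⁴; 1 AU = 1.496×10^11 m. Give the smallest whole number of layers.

d = 18.9 × 1.496×10^11 m = 2.827×10^12 m.
S = L/(4πd²) = 47.68 W m^-2.
Top-of-atmosphere balance: σT_e⁴ = S(1−α)/4 = 6.401 W m^-2 → T_e = 103.1 K.
Need (N+1)T_e⁴ ≥ T_s⁴, i.e. N+1 ≥ (125/103.1)⁴ = 2.163.
The minimum whole number is N = 2.

2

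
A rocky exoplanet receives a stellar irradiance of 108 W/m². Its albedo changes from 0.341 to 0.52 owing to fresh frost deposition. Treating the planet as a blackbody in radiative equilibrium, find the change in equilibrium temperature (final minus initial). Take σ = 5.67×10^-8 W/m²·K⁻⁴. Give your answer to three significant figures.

Initial: T₁ = [S(1−0.341)/(4σ)]^(1/4) = 133.1 K.
Final:   T₂ = [S(1−0.52)/(4σ)]^(1/4) = 123.0 K.
Change: 123.0 − 133.1 = -10.14 K.

-10.1 K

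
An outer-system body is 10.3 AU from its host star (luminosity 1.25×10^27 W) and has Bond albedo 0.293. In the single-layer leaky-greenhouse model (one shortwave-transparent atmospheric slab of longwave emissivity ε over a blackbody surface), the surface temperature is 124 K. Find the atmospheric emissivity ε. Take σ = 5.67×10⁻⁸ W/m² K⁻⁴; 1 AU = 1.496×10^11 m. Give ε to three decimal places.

0.895

Orbital distance: d = 10.3 AU = 1.541×10^12 m.
Spreading L over a sphere of radius d: S = 1.25×10^27/(4π·1.54×10^12²) = 41.90 W/m².
TOA balance gives T_e = 106.9 K.
Since (2−ε)/2 = (T_e/T_s)⁴ = 0.5524, ε = 0.8952.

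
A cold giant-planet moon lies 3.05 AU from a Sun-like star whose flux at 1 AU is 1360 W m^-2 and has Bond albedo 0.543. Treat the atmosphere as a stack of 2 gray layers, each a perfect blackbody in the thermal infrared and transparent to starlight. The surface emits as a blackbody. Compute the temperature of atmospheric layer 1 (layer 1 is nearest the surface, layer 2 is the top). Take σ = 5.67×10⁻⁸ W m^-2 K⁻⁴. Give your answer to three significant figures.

Flux at the orbit: S = 1360/(3.05)² = 146.2 W m^-2.
Top-of-atmosphere balance: σT_e⁴ = S(1−α)/4 = 16.70 W m^-2 → T_e = 131.0 K.
In the N-layer model, layer k (counted from the surface) has T_k = (N+1−k)^(1/4)·T_e.
T_1 = (2)^(1/4)·131.0 = 155.8 K.

156 K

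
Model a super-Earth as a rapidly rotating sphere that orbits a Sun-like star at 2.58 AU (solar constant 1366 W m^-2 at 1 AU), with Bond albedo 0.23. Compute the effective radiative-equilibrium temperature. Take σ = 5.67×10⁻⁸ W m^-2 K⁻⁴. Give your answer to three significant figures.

162 K

By the inverse-square law, S = 1366/2.58² = 205.2 W m^-2.
Absorbed flux (global mean): S(1−α)/4 = 205.2·0.77/4 = 39.50 W m^-2.
Set σT⁴ = 39.50 → T = (39.50/σ)^(1/4) = 162.5 K.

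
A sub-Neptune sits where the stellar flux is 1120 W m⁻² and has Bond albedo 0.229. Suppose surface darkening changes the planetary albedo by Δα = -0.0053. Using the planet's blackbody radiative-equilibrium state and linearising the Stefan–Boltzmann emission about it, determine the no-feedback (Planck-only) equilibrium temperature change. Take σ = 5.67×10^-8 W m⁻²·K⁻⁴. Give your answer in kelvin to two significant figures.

Unperturbed T_e = [1120·(1−0.229)/(4σ)]^¼ = 248.4 K.
TOA radiative forcing: ΔF = −S·Δα/4 = −1120·(-0.0053)/4 = 1.484 W m⁻².
Planck response: λ_P = 4σT_e³ = 4·5.67×10⁻⁸·(248.4)³ = 3.476 W m⁻²/K.
Hence the no-feedback warming is ΔF/(4σT_e³) = 0.427 K.

0.43 K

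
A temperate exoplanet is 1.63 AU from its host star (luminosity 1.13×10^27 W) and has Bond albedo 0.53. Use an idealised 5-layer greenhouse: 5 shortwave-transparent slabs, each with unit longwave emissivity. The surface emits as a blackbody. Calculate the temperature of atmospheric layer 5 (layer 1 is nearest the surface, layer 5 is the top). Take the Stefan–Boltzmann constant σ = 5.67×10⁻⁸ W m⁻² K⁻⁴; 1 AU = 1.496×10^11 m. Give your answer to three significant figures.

Orbital distance: d = 1.63 AU = 2.438×10^11 m.
Flux at the orbit: S = L/(4πd²) = 1.13×10^27/(4π·(2.44×10^11)²) = 1512 W m⁻².
The effective emission temperature is T_e = [S(1−α)/(4σ)]^¼ = 236.6 K.
The net upward flux σT_e⁴ is constant between every pair of levels, so T_k⁴ = (N+1−k)T_e⁴.
With k = 5: T_5 = (5+1−5)^¼·236.6 K = 236.6 K.

237 K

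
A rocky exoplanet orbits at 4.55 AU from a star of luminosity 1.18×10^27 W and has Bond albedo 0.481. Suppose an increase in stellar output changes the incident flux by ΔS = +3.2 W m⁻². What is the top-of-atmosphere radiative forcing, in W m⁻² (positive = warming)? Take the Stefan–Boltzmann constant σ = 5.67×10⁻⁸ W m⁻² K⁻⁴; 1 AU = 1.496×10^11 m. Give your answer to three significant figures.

d = 4.55 × 1.496×10^11 m = 6.807×10^11 m.
Flux at the orbit: S = L/(4πd²) = 1.18×10^27/(4π·(6.81×10^11)²) = 202.7 W m⁻².
Only a fraction (1−α) is absorbed and it's spread over 4πR², so ΔF = (1−α)ΔS/4 = 0.4152 W m⁻².

0.415 W m⁻²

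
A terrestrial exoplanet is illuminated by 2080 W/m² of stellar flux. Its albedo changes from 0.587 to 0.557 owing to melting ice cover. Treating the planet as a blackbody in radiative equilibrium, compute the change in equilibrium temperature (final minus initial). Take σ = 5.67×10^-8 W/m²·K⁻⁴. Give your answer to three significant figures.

4.39 kelvin

With α = 0.587, T₁ = 248.1 K.
Final:   T₂ = [S(1−0.557)/(4σ)]^(1/4) = 252.5 K.
ΔT = T₂ − T₁ = 4.387 K.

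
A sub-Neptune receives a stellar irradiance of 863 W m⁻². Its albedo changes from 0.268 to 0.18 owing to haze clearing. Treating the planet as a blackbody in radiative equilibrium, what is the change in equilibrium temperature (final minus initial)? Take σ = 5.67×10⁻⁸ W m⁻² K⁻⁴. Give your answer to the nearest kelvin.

7 K

With α = 0.268, T₁ = 229.7 K.
With α = 0.18, T₂ = 236.3 K.
Change: 236.3 − 229.7 = 6.613 K.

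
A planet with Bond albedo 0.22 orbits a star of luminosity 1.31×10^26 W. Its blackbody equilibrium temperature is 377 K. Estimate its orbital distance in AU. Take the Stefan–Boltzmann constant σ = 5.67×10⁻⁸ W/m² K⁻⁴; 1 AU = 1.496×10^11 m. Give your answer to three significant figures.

0.282 AU

The flux needed for this T is 4σT⁴/(1−0.22) = 5874 W/m².
From L = 4πd²S, d = √(1.31×10^26/(4π·5874)) = 4.213×10^10 m = 0.2816 AU.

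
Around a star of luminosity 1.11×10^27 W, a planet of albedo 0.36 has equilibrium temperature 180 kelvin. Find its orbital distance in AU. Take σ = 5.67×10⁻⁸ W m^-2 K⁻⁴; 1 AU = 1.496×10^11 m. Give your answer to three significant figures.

Required flux: S = 4σT⁴/(1−α) = 372.0 W m^-2.
S = L/(4πd²) → d = √(L/4πS) = √(1.11×10^27/(4π·372.0)) = 4.873×10^11 m = 3.257 AU.

3.26 AU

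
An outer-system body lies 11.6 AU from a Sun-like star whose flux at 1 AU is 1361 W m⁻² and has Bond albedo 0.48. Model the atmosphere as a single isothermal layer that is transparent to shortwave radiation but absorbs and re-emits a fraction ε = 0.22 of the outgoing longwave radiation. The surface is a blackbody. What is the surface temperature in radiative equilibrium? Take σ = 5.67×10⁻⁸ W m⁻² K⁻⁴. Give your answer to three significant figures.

71.4 K

Flux at the orbit: S = 1361/(11.6)² = 10.11 W m⁻².
The planet radiates to space at T_e = [S(1−α)/(4σ)]^(1/4) = 69.39 K.
The surface balance (absorbed SW + ε·downward IR = σT_s⁴) with T_a⁴ = T_s⁴/2 reduces to T_s = T_e·[2/(2−ε)]^¼ = 71.45 K.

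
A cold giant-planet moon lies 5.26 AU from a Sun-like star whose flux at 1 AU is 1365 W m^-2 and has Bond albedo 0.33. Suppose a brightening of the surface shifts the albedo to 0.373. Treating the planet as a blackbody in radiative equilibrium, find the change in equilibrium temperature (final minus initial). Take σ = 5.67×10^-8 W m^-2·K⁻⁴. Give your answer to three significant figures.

By the inverse-square law, S = 1365/5.26² = 49.34 W m^-2.
With α = 0.33, T₁ = 109.9 K.
After:  T₂ = [49.34·0.627/(4σ)]^(1/4) = 108.1 K.
ΔT = T₂ − T₁ = -1.807 K.

-1.81 kelvin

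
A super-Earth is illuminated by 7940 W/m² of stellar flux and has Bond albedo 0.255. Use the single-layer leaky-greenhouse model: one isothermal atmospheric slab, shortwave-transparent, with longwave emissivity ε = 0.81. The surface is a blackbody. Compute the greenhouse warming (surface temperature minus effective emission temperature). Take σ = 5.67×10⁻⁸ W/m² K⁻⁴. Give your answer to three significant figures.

The planet radiates to space at T_e = [S(1−α)/(4σ)]^(1/4) = 401.9 K.
The surface balance (absorbed SW + ε·downward IR = σT_s⁴) with T_a⁴ = T_s⁴/2 reduces to T_s = T_e·[2/(2−ε)]^¼ = 457.6 K.
The atmosphere warms the surface by 55.70 K.

55.7 K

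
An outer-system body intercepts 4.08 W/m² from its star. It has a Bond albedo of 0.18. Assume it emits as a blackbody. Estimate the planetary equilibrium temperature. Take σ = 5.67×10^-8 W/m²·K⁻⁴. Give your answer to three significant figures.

Absorbed flux (global mean): S(1−α)/4 = 4.080·0.82/4 = 0.8364 W/m².
Set σT⁴ = 0.8364 → T = (0.8364/σ)^(1/4) = 61.97 K.

62.0 K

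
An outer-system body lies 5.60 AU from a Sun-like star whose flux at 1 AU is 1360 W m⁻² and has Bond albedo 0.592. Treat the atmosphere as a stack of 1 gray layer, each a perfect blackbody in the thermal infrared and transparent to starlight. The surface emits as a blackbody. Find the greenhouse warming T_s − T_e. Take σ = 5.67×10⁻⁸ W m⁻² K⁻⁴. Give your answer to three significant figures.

17.8 K

By the inverse-square law, S = 1360/5.60² = 43.37 W m⁻².
Top-of-atmosphere balance: σT_e⁴ = S(1−α)/4 = 4.423 W m⁻² → T_e = 93.98 K.
Surface: T_s = (2)^¼·T_e = 111.8 K.
So the greenhouse effect raises the surface by 111.8 − 93.98 = 17.78 K.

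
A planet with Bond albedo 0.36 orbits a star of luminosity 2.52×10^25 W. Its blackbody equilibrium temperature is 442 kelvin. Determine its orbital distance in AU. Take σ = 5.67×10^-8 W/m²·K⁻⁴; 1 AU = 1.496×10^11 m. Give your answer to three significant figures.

Required flux: S = 4σT⁴/(1−α) = 13530 W/m².
S = L/(4πd²) → d = √(L/4πS) = √(2.52×10^25/(4π·13530)) = 1.218×10^10 m = 0.08139 AU.

0.0814 AU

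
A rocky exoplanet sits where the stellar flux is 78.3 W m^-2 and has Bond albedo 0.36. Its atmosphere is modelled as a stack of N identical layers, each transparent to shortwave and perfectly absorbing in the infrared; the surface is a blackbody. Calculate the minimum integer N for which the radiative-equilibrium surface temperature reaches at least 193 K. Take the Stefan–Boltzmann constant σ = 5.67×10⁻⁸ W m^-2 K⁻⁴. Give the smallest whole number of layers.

OLR = S(1−α)/4 = 12.53 W m^-2; the top layer radiates at T_e = 121.9 K.
T_s = (N+1)^(1/4)·T_e ≥ 193 K requires N+1 ≥ (T_s/T_e)⁴ = (193/121.9)⁴ = 6.280.
Rounding up, N = 6.

6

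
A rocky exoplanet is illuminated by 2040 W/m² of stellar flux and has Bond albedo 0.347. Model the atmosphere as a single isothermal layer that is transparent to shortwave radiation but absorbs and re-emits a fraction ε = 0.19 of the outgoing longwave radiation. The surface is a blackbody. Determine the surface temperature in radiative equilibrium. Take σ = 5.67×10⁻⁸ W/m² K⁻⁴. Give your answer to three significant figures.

At the top of the atmosphere, σT_e⁴ = S(1−α)/4 = 333.0 W/m², giving T_e = 276.8 K.
Surface balance with a leaky layer gives σT_s⁴ = σT_e⁴·2/(2−ε), so T_s = T_e·[2/(2−0.19)]^(1/4) = 283.8 K.

284 kelvin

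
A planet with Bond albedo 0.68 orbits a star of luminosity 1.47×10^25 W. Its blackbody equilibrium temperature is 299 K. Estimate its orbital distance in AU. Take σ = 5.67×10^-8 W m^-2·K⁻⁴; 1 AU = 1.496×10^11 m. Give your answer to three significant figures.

Energy balance gives S = 4σT⁴/(1−α) = 5665 W m^-2.
S = L/(4πd²) → d = √(L/4πS) = √(1.47×10^25/(4π·5665)) = 1.437×10^10 m = 0.09606 AU.

0.0961 AU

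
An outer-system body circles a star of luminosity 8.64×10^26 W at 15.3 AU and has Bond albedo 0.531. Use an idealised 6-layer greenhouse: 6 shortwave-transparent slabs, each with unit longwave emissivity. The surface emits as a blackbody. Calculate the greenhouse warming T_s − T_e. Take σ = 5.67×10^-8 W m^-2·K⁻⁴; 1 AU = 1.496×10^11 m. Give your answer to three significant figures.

Orbital distance: d = 15.3 AU = 2.289×10^12 m.
Spreading L over a sphere of radius d: S = 8.64×10^26/(4π·2.29×10^12²) = 13.12 W m^-2.
Top-of-atmosphere balance: σT_e⁴ = S(1−α)/4 = 1.539 W m^-2 → T_e = 72.18 K.
Surface: T_s = (7)^¼·T_e = 117.4 K.
So the greenhouse effect raises the surface by 117.4 − 72.18 = 45.22 K.

45.2 kelvin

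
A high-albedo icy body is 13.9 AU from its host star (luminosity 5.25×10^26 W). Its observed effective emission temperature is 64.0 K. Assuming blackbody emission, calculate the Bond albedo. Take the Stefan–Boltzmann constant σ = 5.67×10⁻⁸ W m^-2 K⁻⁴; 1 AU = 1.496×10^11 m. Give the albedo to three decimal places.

0.606

Orbital distance: d = 13.9 AU = 2.079×10^12 m.
S = L/(4πd²) = 9.662 W m^-2.
From σT⁴ = S(1−α)/4 we invert for α: 1−α = 4σT⁴/S.
4σT⁴ = 4·5.67×10⁻⁸·(64.0)⁴ = 3.805 W m^-2.
Hence α = 1 − 3.805/9.662 = 0.6062.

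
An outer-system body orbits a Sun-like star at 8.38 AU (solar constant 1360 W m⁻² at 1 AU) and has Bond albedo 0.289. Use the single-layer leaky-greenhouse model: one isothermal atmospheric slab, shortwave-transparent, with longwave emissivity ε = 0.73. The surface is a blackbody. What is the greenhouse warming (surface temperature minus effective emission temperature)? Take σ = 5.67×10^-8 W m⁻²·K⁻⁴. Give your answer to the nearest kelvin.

By the inverse-square law, S = 1360/8.38² = 19.37 W m⁻².
At the top of the atmosphere, σT_e⁴ = S(1−α)/4 = 3.442 W m⁻², giving T_e = 88.27 K.
For a single slab of emissivity ε, T_s⁴ = 2T_e⁴/(2−ε); thus T_s = 88.27·(1.575)^(1/4) = 98.88 K.
T_s − T_e = 98.88 − 88.27 = 10.61 K.

11 K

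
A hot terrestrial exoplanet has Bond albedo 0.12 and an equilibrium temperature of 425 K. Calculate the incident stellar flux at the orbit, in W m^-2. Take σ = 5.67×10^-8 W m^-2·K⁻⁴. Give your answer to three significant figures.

Invert the energy balance for S: S = 4σT⁴/(1−α).
σT⁴ = 5.67×10⁻⁸·(425)⁴ = 1850 W m^-2.
S = 4·1850/0.88 = 8408 W m^-2.

8410 W m^-2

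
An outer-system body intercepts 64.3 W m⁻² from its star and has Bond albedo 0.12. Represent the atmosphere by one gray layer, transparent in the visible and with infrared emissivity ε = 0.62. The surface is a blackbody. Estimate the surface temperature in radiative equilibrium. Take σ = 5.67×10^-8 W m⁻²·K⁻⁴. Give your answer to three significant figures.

At the top of the atmosphere, σT_e⁴ = S(1−α)/4 = 14.15 W m⁻², giving T_e = 125.7 K.
The surface balance (absorbed SW + ε·downward IR = σT_s⁴) with T_a⁴ = T_s⁴/2 reduces to T_s = T_e·[2/(2−ε)]^¼ = 137.9 K.

138 kelvin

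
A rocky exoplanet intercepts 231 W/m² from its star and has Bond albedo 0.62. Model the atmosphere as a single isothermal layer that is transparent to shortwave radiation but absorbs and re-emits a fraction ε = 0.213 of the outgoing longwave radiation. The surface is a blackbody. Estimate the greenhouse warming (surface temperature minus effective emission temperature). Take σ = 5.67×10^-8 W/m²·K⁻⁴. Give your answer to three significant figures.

The planet radiates to space at T_e = [S(1−α)/(4σ)]^(1/4) = 140.3 K.
The surface balance (absorbed SW + ε·downward IR = σT_s⁴) with T_a⁴ = T_s⁴/2 reduces to T_s = T_e·[2/(2−ε)]^¼ = 144.3 K.
T_s − T_e = 144.3 − 140.3 = 4.005 K.

4.00 K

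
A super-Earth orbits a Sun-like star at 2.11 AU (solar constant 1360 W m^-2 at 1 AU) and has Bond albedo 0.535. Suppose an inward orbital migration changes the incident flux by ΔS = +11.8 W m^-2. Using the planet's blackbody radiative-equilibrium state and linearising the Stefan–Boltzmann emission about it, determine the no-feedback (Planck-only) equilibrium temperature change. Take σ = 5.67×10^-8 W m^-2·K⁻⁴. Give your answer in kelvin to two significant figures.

1.5 K

Flux at the orbit: S = 1360/(2.11)² = 305.5 W m^-2.
Reference equilibrium: T_e = [S(1−α)/(4σ)]^(1/4) = 158.2 K.
Only a fraction (1−α) is absorbed and it's spread over 4πR², so ΔF = (1−α)ΔS/4 = 1.372 W m^-2.
The Planck feedback parameter is 4σT_e³ = 0.8979 W m^-2/K.
Hence the no-feedback warming is ΔF/(4σT_e³) = 1.53 K.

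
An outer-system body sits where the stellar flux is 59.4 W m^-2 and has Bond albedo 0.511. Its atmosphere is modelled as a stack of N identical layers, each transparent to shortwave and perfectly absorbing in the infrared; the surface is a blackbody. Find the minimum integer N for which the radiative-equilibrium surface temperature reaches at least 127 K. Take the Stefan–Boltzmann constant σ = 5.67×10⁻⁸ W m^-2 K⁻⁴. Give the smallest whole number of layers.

Top-of-atmosphere balance: σT_e⁴ = S(1−α)/4 = 7.262 W m^-2 → T_e = 106.4 K.
Need (N+1)T_e⁴ ≥ T_s⁴, i.e. N+1 ≥ (127/106.4)⁴ = 2.031.
The minimum whole number is N = 2.

2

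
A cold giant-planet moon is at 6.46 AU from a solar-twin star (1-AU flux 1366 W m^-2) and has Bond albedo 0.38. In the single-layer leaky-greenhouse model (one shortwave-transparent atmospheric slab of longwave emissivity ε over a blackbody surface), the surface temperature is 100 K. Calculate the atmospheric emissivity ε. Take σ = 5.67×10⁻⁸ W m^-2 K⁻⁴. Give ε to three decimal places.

By the inverse-square law, S = 1366/6.46² = 32.73 W m^-2.
First, T_e = [32.73·(1−0.38)/(4σ)]^(1/4) = 97.26 K.
T_s⁴ = T_e⁴·2/(2−ε) → ε = 2 − 2(T_e/T_s)⁴ = 2 − 2·(97.26/100)⁴ = 0.2104.

0.210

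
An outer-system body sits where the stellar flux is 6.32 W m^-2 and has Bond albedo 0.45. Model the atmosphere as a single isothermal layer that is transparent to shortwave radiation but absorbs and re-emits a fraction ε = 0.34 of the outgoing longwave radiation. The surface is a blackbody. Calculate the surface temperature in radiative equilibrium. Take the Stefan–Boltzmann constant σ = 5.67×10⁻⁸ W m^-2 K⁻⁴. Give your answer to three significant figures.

65.6 K

The planet radiates to space at T_e = [S(1−α)/(4σ)]^(1/4) = 62.57 K.
Surface balance with a leaky layer gives σT_s⁴ = σT_e⁴·2/(2−ε), so T_s = T_e·[2/(2−0.34)]^(1/4) = 65.55 K.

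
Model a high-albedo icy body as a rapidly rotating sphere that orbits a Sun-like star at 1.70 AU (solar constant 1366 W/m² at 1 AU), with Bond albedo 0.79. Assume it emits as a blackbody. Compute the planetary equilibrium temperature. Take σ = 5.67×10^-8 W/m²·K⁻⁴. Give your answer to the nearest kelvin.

Flux at the orbit: S = 1366/(1.70)² = 472.7 W/m².
Averaging over the sphere, the absorbed flux is S(1−α)/4 = 24.81 W/m².
In equilibrium σT⁴ equals this, so T = 144.6 K.

145 kelvin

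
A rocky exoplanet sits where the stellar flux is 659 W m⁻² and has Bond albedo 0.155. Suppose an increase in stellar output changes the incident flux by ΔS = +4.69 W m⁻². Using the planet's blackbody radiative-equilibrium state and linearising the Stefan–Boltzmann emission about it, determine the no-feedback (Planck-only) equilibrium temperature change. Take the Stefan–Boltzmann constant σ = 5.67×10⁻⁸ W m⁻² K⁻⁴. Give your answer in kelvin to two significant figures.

0.40 K

The baseline emission temperature is T_e = 222.6 K.
Only a fraction (1−α) is absorbed and it's spread over 4πR², so ΔF = (1−α)ΔS/4 = 0.9908 W m⁻².
Linearising σT⁴ gives d(σT⁴)/dT = 4σT_e³ = 2.502 W m⁻² per K.
ΔT₀ = ΔF/λ_P = 0.9908/2.502 = 0.396 K.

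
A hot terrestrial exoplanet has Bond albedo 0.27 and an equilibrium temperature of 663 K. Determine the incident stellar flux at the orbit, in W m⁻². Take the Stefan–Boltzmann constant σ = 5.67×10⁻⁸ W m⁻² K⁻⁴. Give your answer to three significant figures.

60000 W m⁻²

From S(1−α)/4 = σT⁴: S = 4σT⁴/(1−α).
σT⁴ = 5.67×10⁻⁸·(663)⁴ = 10960 W m⁻².
S = 4·10960/0.73 = 60030 W m⁻².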